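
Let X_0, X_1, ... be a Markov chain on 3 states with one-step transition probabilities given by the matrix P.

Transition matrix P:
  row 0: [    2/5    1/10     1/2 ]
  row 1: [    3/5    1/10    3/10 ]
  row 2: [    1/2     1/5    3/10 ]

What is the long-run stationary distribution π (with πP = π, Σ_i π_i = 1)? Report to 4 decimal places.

Balance equations π_j = Σ_i π_i·P[i][j]:
  π_0 = 2/5·π_0 + 3/5·π_1 + 1/2·π_2
  π_1 = 1/10·π_0 + 1/10·π_1 + 1/5·π_2
  normalize: π_0 + π_1 + π_2 = 1
Solving the linear system gives exactly π = [57/122, 17/122, 24/61].

π = [0.4672, 0.1393, 0.3934]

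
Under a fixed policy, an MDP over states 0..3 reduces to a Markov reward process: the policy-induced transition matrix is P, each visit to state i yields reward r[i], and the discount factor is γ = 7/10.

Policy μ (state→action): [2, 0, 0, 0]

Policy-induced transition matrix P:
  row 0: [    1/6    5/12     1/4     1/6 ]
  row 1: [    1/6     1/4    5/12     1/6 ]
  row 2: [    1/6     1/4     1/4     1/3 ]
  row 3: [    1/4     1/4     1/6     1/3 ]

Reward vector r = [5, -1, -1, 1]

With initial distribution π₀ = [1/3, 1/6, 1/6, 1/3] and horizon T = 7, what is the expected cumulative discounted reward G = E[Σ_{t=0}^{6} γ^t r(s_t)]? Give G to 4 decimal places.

t=0: π = [0.3333, 0.1667, 0.1667, 0.3333], E[r] = 1.6667, γ^t·E[r] = 1.666667, running G = 1.666667
t=1: π = [0.1944, 0.3056, 0.2500, 0.2500], E[r] = 0.6667, γ^t·E[r] = 0.466667, running G = 2.133333
t=2: π = [0.1875, 0.2824, 0.2801, 0.2500], E[r] = 0.6250, γ^t·E[r] = 0.306250, running G = 2.439583
t=3: π = [0.1875, 0.2813, 0.2762, 0.2550], E[r] = 0.6350, γ^t·E[r] = 0.217816, running G = 2.657399
t=4: π = [0.1879, 0.2813, 0.2756, 0.2552], E[r] = 0.6379, γ^t·E[r] = 0.153166, running G = 2.810565
t=5: π = [0.1879, 0.2813, 0.2756, 0.2551], E[r] = 0.6379, γ^t·E[r] = 0.107209, running G = 2.917773
t=6: π = [0.1879, 0.2813, 0.2756, 0.2551], E[r] = 0.6378, γ^t·E[r] = 0.075039, running G = 2.992812

G = 2.9928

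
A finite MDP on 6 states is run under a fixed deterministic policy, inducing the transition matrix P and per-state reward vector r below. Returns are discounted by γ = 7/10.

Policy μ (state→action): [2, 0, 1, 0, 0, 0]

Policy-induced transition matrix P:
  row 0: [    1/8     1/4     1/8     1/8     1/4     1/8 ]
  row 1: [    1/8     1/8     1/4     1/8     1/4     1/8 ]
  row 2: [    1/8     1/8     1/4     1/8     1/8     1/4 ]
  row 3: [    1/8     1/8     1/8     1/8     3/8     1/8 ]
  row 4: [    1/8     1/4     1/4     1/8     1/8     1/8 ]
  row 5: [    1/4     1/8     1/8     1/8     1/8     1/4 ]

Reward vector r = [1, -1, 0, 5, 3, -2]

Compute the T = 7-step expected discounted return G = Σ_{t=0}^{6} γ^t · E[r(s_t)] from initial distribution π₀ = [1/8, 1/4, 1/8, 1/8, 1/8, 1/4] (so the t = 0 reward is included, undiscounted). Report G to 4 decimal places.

G = 2.1517

t=0: π = [0.1250, 0.2500, 0.1250, 0.1250, 0.1250, 0.2500], E[r] = 0.3750, γ^t·E[r] = 0.375000, running G = 0.375000
t=1: π = [0.1563, 0.1563, 0.1875, 0.1250, 0.2031, 0.1719], E[r] = 0.8906, γ^t·E[r] = 0.623438, running G = 0.998438
t=2: π = [0.1465, 0.1699, 0.1934, 0.1250, 0.1953, 0.1699], E[r] = 0.8477, γ^t·E[r] = 0.415352, running G = 1.413789
t=3: π = [0.1462, 0.1677, 0.1948, 0.1250, 0.1958, 0.1704], E[r] = 0.8501, γ^t·E[r] = 0.291583, running G = 1.705373
t=4: π = [0.1463, 0.1678, 0.1948, 0.1250, 0.1955, 0.1707], E[r] = 0.8487, γ^t·E[r] = 0.203779, running G = 1.909151
t=5: π = [0.1463, 0.1677, 0.1948, 0.1250, 0.1955, 0.1707], E[r] = 0.8488, γ^t·E[r] = 0.142652, running G = 2.051803
t=6: π = [0.1463, 0.1677, 0.1947, 0.1250, 0.1955, 0.1707], E[r] = 0.8488, γ^t·E[r] = 0.099857, running G = 2.151660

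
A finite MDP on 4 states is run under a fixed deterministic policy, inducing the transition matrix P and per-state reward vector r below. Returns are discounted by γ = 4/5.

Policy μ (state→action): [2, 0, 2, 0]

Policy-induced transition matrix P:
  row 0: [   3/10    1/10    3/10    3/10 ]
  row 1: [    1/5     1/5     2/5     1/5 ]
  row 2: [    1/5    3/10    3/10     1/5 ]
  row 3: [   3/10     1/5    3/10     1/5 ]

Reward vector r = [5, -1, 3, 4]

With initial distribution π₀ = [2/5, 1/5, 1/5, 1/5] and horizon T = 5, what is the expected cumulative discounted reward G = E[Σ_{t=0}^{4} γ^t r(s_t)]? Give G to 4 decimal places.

G = 10.1543

t=0: π = [0.4000, 0.2000, 0.2000, 0.2000], E[r] = 3.2000, γ^t·E[r] = 3.200000, running G = 3.200000
t=1: π = [0.2600, 0.1800, 0.3200, 0.2400], E[r] = 3.0400, γ^t·E[r] = 2.432000, running G = 5.632000
t=2: π = [0.2500, 0.2060, 0.3180, 0.2260], E[r] = 2.9020, γ^t·E[r] = 1.857280, running G = 7.489280
t=3: π = [0.2476, 0.2068, 0.3206, 0.2250], E[r] = 2.8930, γ^t·E[r] = 1.481216, running G = 8.970496
t=4: π = [0.2473, 0.2073, 0.3207, 0.2248], E[r] = 2.8901, γ^t·E[r] = 1.183777, running G = 10.154273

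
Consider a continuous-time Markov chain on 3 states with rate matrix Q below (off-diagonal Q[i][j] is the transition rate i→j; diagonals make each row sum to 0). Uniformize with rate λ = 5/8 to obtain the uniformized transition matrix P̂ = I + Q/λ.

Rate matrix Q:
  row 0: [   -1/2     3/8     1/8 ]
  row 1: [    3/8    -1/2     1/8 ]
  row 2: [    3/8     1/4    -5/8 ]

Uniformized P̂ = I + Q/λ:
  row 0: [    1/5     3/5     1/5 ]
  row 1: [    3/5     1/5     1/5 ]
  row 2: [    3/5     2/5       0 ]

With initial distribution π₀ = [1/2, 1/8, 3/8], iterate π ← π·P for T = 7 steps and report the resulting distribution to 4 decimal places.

π = [0.4285, 0.4049, 0.1667]

t=0: π = [0.5000, 0.1250, 0.3750]
t=1: π = [0.4000, 0.4750, 0.1250]
t=2: π = [0.4400, 0.3850, 0.1750]
t=3: π = [0.4240, 0.4110, 0.1650]
t=4: π = [0.4304, 0.4026, 0.1670]
t=5: π = [0.4278, 0.4056, 0.1666]
t=6: π = [0.4289, 0.4045, 0.1667]
t=7: π = [0.4285, 0.4049, 0.1667]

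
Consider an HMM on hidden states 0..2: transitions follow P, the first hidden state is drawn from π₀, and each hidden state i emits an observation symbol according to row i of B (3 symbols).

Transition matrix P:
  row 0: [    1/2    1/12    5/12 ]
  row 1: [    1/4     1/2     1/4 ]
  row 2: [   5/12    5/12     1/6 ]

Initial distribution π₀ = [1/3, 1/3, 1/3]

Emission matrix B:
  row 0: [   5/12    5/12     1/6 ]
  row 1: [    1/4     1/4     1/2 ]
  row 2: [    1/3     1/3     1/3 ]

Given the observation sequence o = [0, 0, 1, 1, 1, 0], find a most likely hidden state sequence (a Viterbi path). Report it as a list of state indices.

path = [0, 0, 0, 0, 0, 0]

t=0: δ = [1.389e-01, 8.333e-02, 1.111e-01]  (obs o_0=0)
t=1: δ = [2.894e-02, 1.157e-02, 1.929e-02]  ψ = [0, 2, 0]  (obs o_1=0)
t=2: δ = [6.028e-03, 2.009e-03, 4.019e-03]  ψ = [0, 2, 0]  (obs o_2=1)
t=3: δ = [1.256e-03, 4.186e-04, 8.372e-04]  ψ = [0, 2, 0]  (obs o_3=1)
t=4: δ = [2.616e-04, 8.721e-05, 1.744e-04]  ψ = [0, 2, 0]  (obs o_4=1)
t=5: δ = [5.451e-05, 1.817e-05, 3.634e-05]  ψ = [0, 2, 0]  (obs o_5=0)
backtrack: best end state = 0; path = [0, 0, 0, 0, 0, 0]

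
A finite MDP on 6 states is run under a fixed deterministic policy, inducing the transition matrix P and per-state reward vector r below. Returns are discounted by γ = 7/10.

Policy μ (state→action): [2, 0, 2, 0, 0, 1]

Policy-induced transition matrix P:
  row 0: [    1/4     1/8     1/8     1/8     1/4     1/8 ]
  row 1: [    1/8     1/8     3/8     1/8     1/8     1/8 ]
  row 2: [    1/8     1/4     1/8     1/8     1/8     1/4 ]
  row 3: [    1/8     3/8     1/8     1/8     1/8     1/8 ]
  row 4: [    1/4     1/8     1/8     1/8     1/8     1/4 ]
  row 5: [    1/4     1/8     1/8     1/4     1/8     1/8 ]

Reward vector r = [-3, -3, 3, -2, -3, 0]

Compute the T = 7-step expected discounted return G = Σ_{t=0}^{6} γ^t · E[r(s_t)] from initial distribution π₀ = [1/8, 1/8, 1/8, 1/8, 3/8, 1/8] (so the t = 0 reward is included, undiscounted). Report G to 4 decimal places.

t=0: π = [0.1250, 0.1250, 0.1250, 0.1250, 0.3750, 0.1250], E[r] = -1.7500, γ^t·E[r] = -1.750000, running G = -1.750000
t=1: π = [0.2031, 0.1719, 0.1563, 0.1406, 0.1406, 0.1875], E[r] = -1.3594, γ^t·E[r] = -0.951563, running G = -2.701563
t=2: π = [0.1914, 0.1797, 0.1680, 0.1484, 0.1504, 0.1621], E[r] = -1.3574, γ^t·E[r] = -0.665137, running G = -3.366699
t=3: π = [0.1880, 0.1831, 0.1699, 0.1453, 0.1489, 0.1648], E[r] = -1.3408, γ^t·E[r] = -0.459901, running G = -3.826601
t=4: π = [0.1877, 0.1826, 0.1708, 0.1456, 0.1485, 0.1649], E[r] = -1.3352, γ^t·E[r] = -0.320575, running G = -4.147176
t=5: π = [0.1876, 0.1827, 0.1706, 0.1456, 0.1485, 0.1649], E[r] = -1.3358, γ^t·E[r] = -0.224513, running G = -4.371689
t=6: π = [0.1876, 0.1827, 0.1707, 0.1456, 0.1485, 0.1649], E[r] = -1.3356, γ^t·E[r] = -0.157132, running G = -4.528821

G = -4.5288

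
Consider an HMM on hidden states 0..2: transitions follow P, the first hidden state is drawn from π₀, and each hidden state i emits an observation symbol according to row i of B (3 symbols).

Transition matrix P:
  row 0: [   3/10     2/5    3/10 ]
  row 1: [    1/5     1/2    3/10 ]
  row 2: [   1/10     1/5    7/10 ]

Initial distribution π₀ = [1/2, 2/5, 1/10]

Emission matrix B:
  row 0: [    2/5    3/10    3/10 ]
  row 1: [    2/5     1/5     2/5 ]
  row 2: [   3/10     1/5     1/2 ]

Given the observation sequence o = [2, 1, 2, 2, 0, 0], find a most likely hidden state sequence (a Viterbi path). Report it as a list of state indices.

path = [1, 2, 2, 2, 2, 2]

t=0: δ = [1.500e-01, 1.600e-01, 5.000e-02]  (obs o_0=2)
t=1: δ = [1.350e-02, 1.600e-02, 9.600e-03]  ψ = [0, 1, 1]  (obs o_1=1)
t=2: δ = [1.215e-03, 3.200e-03, 3.360e-03]  ψ = [0, 1, 2]  (obs o_2=2)
t=3: δ = [1.920e-04, 6.400e-04, 1.176e-03]  ψ = [1, 1, 2]  (obs o_3=2)
t=4: δ = [5.120e-05, 1.280e-04, 2.470e-04]  ψ = [1, 1, 2]  (obs o_4=0)
t=5: δ = [1.024e-05, 2.560e-05, 5.186e-05]  ψ = [1, 1, 2]  (obs o_5=0)
backtrack: best end state = 2; path = [1, 2, 2, 2, 2, 2]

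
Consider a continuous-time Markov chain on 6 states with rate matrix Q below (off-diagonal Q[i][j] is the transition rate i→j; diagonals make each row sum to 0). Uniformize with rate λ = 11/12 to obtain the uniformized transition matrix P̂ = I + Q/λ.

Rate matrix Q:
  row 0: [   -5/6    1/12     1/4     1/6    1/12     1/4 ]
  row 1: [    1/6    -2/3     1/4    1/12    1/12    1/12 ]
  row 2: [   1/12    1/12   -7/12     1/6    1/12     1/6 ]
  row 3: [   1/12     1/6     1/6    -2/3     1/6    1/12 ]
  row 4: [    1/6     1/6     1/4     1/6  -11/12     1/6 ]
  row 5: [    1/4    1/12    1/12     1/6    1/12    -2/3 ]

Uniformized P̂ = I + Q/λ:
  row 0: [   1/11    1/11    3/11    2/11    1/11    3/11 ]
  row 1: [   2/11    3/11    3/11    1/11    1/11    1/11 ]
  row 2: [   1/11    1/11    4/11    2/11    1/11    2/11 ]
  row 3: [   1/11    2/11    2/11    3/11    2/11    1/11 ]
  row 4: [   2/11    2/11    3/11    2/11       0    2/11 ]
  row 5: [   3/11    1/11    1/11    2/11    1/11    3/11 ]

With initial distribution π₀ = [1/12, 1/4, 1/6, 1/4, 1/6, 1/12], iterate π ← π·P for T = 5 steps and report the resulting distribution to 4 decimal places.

t=0: π = [0.0833, 0.2500, 0.1667, 0.2500, 0.1667, 0.0833]
t=1: π = [0.1439, 0.1742, 0.2500, 0.1818, 0.0985, 0.1515]
t=2: π = [0.1433, 0.1481, 0.2514, 0.1825, 0.0985, 0.1763]
t=3: π = [0.1454, 0.1434, 0.2469, 0.1849, 0.0985, 0.1808]
t=4: π = [0.1458, 0.1427, 0.2455, 0.1856, 0.0988, 0.1816]
t=5: π = [0.1459, 0.1427, 0.2451, 0.1857, 0.0988, 0.1817]

π = [0.1459, 0.1427, 0.2451, 0.1857, 0.0988, 0.1817]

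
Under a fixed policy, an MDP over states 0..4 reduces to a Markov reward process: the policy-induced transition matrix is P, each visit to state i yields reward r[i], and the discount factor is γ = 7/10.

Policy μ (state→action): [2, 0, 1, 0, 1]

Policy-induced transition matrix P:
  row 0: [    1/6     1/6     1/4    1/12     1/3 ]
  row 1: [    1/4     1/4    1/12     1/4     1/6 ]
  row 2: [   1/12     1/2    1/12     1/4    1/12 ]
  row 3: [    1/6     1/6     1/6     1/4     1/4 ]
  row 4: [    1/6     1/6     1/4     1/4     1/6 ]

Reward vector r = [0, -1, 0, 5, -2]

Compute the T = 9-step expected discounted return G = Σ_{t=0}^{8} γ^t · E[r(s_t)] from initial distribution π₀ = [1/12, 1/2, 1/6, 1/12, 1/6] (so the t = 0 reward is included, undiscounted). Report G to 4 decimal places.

t=0: π = [0.0833, 0.5000, 0.1667, 0.0833, 0.1667], E[r] = -0.4167, γ^t·E[r] = -0.416667, running G = -0.416667
t=1: π = [0.1944, 0.2639, 0.1319, 0.2361, 0.1736], E[r] = 0.5694, γ^t·E[r] = 0.398611, running G = -0.018056
t=2: π = [0.1777, 0.2326, 0.1644, 0.2176, 0.2078], E[r] = 0.4398, γ^t·E[r] = 0.215509, running G = 0.197454
t=3: π = [0.1724, 0.2408, 0.1657, 0.2204, 0.2007], E[r] = 0.4597, γ^t·E[r] = 0.157671, running G = 0.355125
t=4: π = [0.1729, 0.2420, 0.1639, 0.2213, 0.2000], E[r] = 0.4645, γ^t·E[r] = 0.111526, running G = 0.466651
t=5: π = [0.1732, 0.2415, 0.1639, 0.2212, 0.2003], E[r] = 0.4639, γ^t·E[r] = 0.077967, running G = 0.544618
t=6: π = [0.1731, 0.2414, 0.1640, 0.2211, 0.2003], E[r] = 0.4637, γ^t·E[r] = 0.054549, running G = 0.599167
t=7: π = [0.1731, 0.2415, 0.1640, 0.2211, 0.2003], E[r] = 0.4637, γ^t·E[r] = 0.038188, running G = 0.637355
t=8: π = [0.1731, 0.2415, 0.1640, 0.2211, 0.2003], E[r] = 0.4637, γ^t·E[r] = 0.026732, running G = 0.664088

G = 0.6641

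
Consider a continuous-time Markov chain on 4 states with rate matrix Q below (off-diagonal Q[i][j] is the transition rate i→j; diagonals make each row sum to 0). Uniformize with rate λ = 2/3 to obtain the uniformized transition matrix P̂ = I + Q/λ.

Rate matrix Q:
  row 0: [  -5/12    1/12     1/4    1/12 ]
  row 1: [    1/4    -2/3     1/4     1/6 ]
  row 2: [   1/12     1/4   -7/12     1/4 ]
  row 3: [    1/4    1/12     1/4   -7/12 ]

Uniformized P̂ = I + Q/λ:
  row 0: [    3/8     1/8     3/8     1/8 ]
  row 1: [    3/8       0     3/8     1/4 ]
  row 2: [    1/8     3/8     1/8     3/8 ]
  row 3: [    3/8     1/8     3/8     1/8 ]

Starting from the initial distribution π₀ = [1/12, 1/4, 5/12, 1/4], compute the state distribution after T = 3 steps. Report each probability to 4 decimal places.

t=0: π = [0.0833, 0.2500, 0.4167, 0.2500]
t=1: π = [0.2708, 0.1979, 0.2708, 0.2604]
t=2: π = [0.3073, 0.1680, 0.3073, 0.2174]
t=3: π = [0.2982, 0.1808, 0.2982, 0.2228]

π = [0.2982, 0.1808, 0.2982, 0.2228]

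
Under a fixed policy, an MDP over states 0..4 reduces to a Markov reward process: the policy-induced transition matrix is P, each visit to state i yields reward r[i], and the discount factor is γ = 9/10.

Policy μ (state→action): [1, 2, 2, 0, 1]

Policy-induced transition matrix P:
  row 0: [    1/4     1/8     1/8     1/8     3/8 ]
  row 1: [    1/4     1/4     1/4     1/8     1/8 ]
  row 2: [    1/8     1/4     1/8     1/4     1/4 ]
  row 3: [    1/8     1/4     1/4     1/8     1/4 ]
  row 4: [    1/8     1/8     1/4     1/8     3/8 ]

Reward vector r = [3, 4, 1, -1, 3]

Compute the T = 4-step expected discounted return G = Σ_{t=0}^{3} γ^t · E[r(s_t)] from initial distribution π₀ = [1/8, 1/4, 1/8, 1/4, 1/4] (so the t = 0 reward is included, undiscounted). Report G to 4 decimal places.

G = 7.3453

t=0: π = [0.1250, 0.2500, 0.1250, 0.2500, 0.2500], E[r] = 2.0000, γ^t·E[r] = 2.000000, running G = 2.000000
t=1: π = [0.1719, 0.2031, 0.2188, 0.1406, 0.2656], E[r] = 2.2031, γ^t·E[r] = 1.982813, running G = 3.982813
t=2: π = [0.1719, 0.1953, 0.2012, 0.1523, 0.2793], E[r] = 2.1836, γ^t·E[r] = 1.768711, running G = 5.751523
t=3: π = [0.1709, 0.1936, 0.2034, 0.1501, 0.2820], E[r] = 2.1863, γ^t·E[r] = 1.593798, running G = 7.345321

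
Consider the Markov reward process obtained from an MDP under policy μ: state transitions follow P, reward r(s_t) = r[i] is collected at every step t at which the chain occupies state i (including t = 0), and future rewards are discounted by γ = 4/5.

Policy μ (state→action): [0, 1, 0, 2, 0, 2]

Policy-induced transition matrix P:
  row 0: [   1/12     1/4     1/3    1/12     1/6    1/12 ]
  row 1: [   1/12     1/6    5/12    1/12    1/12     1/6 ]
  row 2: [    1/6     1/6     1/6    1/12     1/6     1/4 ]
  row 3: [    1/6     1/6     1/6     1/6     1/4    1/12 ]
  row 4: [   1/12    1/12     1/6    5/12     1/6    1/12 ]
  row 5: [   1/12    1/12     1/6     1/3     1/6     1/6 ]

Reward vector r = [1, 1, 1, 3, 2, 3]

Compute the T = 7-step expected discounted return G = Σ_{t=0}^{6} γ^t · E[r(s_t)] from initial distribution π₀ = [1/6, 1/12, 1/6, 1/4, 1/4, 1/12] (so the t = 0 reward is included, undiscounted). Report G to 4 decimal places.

t=0: π = [0.1667, 0.0833, 0.1667, 0.2500, 0.2500, 0.0833], E[r] = 1.9167, γ^t·E[r] = 1.916667, running G = 1.916667
t=1: π = [0.1181, 0.1528, 0.2153, 0.2083, 0.1806, 0.1250], E[r] = 1.8472, γ^t·E[r] = 1.477778, running G = 3.394444
t=2: π = [0.1186, 0.1510, 0.2245, 0.1921, 0.1713, 0.1424], E[r] = 1.8403, γ^t·E[r] = 1.177778, running G = 4.572222
t=3: π = [0.1181, 0.1504, 0.2242, 0.1920, 0.1701, 0.1452], E[r] = 1.8446, γ^t·E[r] = 0.944420, running G = 5.516642
t=4: π = [0.1180, 0.1502, 0.2239, 0.1923, 0.1701, 0.1453], E[r] = 1.8455, γ^t·E[r] = 0.755906, running G = 6.272548
t=5: π = [0.1180, 0.1502, 0.2239, 0.1924, 0.1702, 0.1453], E[r] = 1.8456, γ^t·E[r] = 0.604755, running G = 6.877303
t=6: π = [0.1180, 0.1502, 0.2239, 0.1924, 0.1702, 0.1453], E[r] = 1.8456, γ^t·E[r] = 0.483802, running G = 7.361105

G = 7.3611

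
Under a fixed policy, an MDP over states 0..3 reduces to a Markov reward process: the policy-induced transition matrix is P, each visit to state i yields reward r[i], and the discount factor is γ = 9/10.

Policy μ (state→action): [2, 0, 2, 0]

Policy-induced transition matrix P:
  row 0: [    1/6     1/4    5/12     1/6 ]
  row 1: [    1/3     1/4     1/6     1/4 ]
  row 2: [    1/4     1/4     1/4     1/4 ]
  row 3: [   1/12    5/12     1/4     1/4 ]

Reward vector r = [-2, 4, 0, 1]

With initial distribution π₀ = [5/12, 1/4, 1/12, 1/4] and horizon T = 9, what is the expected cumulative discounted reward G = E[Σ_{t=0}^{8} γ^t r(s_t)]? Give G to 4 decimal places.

t=0: π = [0.4167, 0.2500, 0.0833, 0.2500], E[r] = 0.4167, γ^t·E[r] = 0.416667, running G = 0.416667
t=1: π = [0.1944, 0.2917, 0.2986, 0.2153], E[r] = 0.9931, γ^t·E[r] = 0.893750, running G = 1.310417
t=2: π = [0.2222, 0.2859, 0.2581, 0.2338], E[r] = 0.9329, γ^t·E[r] = 0.755625, running G = 2.066042
t=3: π = [0.2163, 0.2890, 0.2632, 0.2315], E[r] = 0.9547, γ^t·E[r] = 0.695953, running G = 2.761995
t=4: π = [0.2175, 0.2886, 0.2620, 0.2320], E[r] = 0.9513, γ^t·E[r] = 0.624180, running G = 3.386175
t=5: π = [0.2173, 0.2887, 0.2622, 0.2319], E[r] = 0.9520, γ^t·E[r] = 0.562145, running G = 3.948320
t=6: π = [0.2173, 0.2886, 0.2622, 0.2319], E[r] = 0.9519, γ^t·E[r] = 0.505864, running G = 4.454184
t=7: π = [0.2173, 0.2886, 0.2622, 0.2319], E[r] = 0.9519, γ^t·E[r] = 0.455289, running G = 4.909473
t=8: π = [0.2173, 0.2886, 0.2622, 0.2319], E[r] = 0.9519, γ^t·E[r] = 0.409758, running G = 5.319230

G = 5.3192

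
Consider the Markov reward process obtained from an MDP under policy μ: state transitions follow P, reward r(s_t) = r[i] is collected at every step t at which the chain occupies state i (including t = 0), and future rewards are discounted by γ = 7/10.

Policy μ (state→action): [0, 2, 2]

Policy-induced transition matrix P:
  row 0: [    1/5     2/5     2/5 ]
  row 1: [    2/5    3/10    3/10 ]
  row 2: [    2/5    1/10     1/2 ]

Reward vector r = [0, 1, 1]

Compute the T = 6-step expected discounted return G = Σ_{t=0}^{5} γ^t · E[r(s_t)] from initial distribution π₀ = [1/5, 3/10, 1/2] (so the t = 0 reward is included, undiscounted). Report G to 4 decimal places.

t=0: π = [0.2000, 0.3000, 0.5000], E[r] = 0.8000, γ^t·E[r] = 0.800000, running G = 0.800000
t=1: π = [0.3600, 0.2200, 0.4200], E[r] = 0.6400, γ^t·E[r] = 0.448000, running G = 1.248000
t=2: π = [0.3280, 0.2520, 0.4200], E[r] = 0.6720, γ^t·E[r] = 0.329280, running G = 1.577280
t=3: π = [0.3344, 0.2488, 0.4168], E[r] = 0.6656, γ^t·E[r] = 0.228301, running G = 1.805581
t=4: π = [0.3331, 0.2501, 0.4168], E[r] = 0.6669, γ^t·E[r] = 0.160118, running G = 1.965699
t=5: π = [0.3334, 0.2500, 0.4167], E[r] = 0.6666, γ^t·E[r] = 0.112039, running G = 2.077738

G = 2.0777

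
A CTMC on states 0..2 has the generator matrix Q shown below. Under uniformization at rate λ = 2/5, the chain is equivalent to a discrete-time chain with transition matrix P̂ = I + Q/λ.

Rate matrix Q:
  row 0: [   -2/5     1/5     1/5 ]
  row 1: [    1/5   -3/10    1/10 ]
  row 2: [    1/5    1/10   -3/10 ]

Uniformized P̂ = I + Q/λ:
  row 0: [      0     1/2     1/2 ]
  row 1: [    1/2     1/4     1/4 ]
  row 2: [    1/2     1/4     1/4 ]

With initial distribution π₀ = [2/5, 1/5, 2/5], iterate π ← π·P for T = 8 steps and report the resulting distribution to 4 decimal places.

π = [0.3336, 0.3332, 0.3332]

t=0: π = [0.4000, 0.2000, 0.4000]
t=1: π = [0.3000, 0.3500, 0.3500]
t=2: π = [0.3500, 0.3250, 0.3250]
t=3: π = [0.3250, 0.3375, 0.3375]
t=4: π = [0.3375, 0.3313, 0.3313]
t=5: π = [0.3313, 0.3344, 0.3344]
t=6: π = [0.3344, 0.3328, 0.3328]
t=7: π = [0.3328, 0.3336, 0.3336]
t=8: π = [0.3336, 0.3332, 0.3332]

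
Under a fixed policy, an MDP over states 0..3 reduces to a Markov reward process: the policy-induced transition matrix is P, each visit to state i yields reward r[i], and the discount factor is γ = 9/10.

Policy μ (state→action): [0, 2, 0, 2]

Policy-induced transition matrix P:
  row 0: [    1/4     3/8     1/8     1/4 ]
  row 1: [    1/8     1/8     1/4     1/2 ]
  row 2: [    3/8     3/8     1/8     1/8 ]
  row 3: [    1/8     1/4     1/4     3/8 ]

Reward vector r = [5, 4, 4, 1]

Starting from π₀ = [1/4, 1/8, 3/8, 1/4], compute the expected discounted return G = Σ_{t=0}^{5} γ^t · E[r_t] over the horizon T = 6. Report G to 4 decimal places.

G = 15.5039

t=0: π = [0.2500, 0.1250, 0.3750, 0.2500], E[r] = 3.5000, γ^t·E[r] = 3.500000, running G = 3.500000
t=1: π = [0.2500, 0.3125, 0.1719, 0.2656], E[r] = 3.4531, γ^t·E[r] = 3.107813, running G = 6.607813
t=2: π = [0.1992, 0.2637, 0.1973, 0.3398], E[r] = 3.1797, γ^t·E[r] = 2.575547, running G = 9.183359
t=3: π = [0.1992, 0.2666, 0.2004, 0.3337], E[r] = 3.1980, γ^t·E[r] = 2.331341, running G = 11.514700
t=4: π = [0.2000, 0.2666, 0.2000, 0.3333], E[r] = 3.2001, γ^t·E[r] = 2.099568, running G = 13.614268
t=5: π = [0.2000, 0.2667, 0.2000, 0.3333], E[r] = 3.2001, γ^t·E[r] = 1.889604, running G = 15.503872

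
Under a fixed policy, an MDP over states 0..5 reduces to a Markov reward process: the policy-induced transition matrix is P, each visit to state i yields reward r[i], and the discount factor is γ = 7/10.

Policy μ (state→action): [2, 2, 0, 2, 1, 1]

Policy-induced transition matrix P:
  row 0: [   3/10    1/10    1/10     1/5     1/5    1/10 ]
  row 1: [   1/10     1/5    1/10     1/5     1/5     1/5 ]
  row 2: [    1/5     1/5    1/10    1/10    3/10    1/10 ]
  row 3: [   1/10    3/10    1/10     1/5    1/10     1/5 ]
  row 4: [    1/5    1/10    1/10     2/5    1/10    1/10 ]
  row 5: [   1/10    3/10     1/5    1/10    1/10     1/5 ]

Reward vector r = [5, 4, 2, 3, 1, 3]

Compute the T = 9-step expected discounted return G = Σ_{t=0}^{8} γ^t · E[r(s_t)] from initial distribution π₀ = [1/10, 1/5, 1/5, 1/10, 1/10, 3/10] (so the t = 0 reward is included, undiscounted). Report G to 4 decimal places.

G = 9.7597

t=0: π = [0.1000, 0.2000, 0.2000, 0.1000, 0.1000, 0.3000], E[r] = 3.0000, γ^t·E[r] = 3.000000, running G = 3.000000
t=1: π = [0.1500, 0.2200, 0.1300, 0.1700, 0.1700, 0.1600], E[r] = 3.0500, γ^t·E[r] = 2.135000, running G = 5.135000
t=2: π = [0.1600, 0.2010, 0.1160, 0.2050, 0.1630, 0.1550], E[r] = 3.0790, γ^t·E[r] = 1.508710, running G = 6.643710
t=3: π = [0.1599, 0.2037, 0.1155, 0.2055, 0.1593, 0.1561], E[r] = 3.0894, γ^t·E[r] = 1.059664, running G = 7.703374
t=4: π = [0.1595, 0.2042, 0.1156, 0.2047, 0.1595, 0.1565], E[r] = 3.0886, γ^t·E[r] = 0.741580, running G = 8.444954
t=5: π = [0.1594, 0.2042, 0.1157, 0.2047, 0.1595, 0.1565], E[r] = 3.0884, γ^t·E[r] = 0.519066, running G = 8.964020
t=6: π = [0.1594, 0.2042, 0.1157, 0.2047, 0.1595, 0.1565], E[r] = 3.0884, γ^t·E[r] = 0.363345, running G = 9.327365
t=7: π = [0.1594, 0.2042, 0.1157, 0.2047, 0.1595, 0.1565], E[r] = 3.0884, γ^t·E[r] = 0.254341, running G = 9.581706
t=8: π = [0.1594, 0.2042, 0.1157, 0.2047, 0.1595, 0.1565], E[r] = 3.0884, γ^t·E[r] = 0.178039, running G = 9.759745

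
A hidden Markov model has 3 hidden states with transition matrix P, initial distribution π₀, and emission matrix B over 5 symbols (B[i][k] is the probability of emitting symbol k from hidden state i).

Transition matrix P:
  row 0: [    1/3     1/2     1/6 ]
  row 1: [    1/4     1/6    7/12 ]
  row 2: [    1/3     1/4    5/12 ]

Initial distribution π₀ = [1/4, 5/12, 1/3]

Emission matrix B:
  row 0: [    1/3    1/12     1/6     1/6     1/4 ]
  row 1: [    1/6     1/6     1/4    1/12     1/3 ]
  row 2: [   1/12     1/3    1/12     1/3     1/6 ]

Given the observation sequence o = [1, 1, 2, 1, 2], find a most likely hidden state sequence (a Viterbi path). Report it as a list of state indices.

t=0: δ = [2.083e-02, 6.944e-02, 1.111e-01]  (obs o_0=1)
t=1: δ = [3.086e-03, 4.630e-03, 1.543e-02]  ψ = [2, 2, 2]  (obs o_1=1)
t=2: δ = [8.573e-04, 9.645e-04, 5.358e-04]  ψ = [2, 2, 2]  (obs o_2=2)
t=3: δ = [2.381e-05, 7.144e-05, 1.875e-04]  ψ = [0, 0, 1]  (obs o_3=1)
t=4: δ = [1.042e-05, 1.172e-05, 6.512e-06]  ψ = [2, 2, 2]  (obs o_4=2)
backtrack: best end state = 1; path = [2, 2, 1, 2, 1]

path = [2, 2, 1, 2, 1]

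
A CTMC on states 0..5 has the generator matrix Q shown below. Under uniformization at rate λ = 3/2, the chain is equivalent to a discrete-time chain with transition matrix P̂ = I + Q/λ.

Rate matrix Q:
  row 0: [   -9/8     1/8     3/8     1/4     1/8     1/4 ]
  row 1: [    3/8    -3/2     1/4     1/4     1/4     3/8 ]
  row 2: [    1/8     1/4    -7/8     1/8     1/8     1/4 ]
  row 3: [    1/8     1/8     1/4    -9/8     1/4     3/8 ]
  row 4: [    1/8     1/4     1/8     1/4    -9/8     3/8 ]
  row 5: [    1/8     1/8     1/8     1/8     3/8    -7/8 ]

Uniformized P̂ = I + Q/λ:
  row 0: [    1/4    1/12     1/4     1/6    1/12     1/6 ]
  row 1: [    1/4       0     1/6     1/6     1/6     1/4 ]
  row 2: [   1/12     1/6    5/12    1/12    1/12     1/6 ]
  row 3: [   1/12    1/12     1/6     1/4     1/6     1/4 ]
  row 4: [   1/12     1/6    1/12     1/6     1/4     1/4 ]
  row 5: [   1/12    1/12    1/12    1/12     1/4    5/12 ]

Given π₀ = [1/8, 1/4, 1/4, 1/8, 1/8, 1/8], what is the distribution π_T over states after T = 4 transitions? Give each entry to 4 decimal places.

t=0: π = [0.1250, 0.2500, 0.2500, 0.1250, 0.1250, 0.1250]
t=1: π = [0.1458, 0.0938, 0.2188, 0.1458, 0.1563, 0.2396]
t=2: π = [0.1233, 0.1068, 0.2005, 0.1406, 0.1693, 0.2595]
t=3: π = [0.1217, 0.1053, 0.1913, 0.1400, 0.1754, 0.2663]
t=4: π = [0.1212, 0.1051, 0.1878, 0.1402, 0.1774, 0.2683]

π = [0.1212, 0.1051, 0.1878, 0.1402, 0.1774, 0.2683]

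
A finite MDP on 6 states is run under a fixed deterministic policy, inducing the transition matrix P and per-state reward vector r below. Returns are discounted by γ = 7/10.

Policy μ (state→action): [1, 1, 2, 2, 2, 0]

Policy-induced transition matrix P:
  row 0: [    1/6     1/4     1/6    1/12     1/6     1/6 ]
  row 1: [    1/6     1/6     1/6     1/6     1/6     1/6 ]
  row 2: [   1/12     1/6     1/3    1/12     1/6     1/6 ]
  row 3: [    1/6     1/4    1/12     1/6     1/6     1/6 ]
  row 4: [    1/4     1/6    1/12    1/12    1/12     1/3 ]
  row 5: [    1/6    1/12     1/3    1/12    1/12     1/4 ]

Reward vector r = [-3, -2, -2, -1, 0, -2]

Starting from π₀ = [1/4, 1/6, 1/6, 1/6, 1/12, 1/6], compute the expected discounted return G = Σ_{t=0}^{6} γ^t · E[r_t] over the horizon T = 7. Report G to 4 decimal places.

G = -5.5620

t=0: π = [0.2500, 0.1667, 0.1667, 0.1667, 0.0833, 0.1667], E[r] = -1.9167, γ^t·E[r] = -1.916667, running G = -1.916667
t=1: π = [0.1597, 0.1875, 0.2014, 0.1111, 0.1458, 0.1944], E[r] = -1.7569, γ^t·E[r] = -1.229861, running G = -3.146528
t=2: π = [0.1620, 0.1730, 0.2112, 0.1082, 0.1383, 0.2072], E[r] = -1.7772, γ^t·E[r] = -0.870828, running G = -4.017355
t=3: π = [0.1606, 0.1719, 0.2159, 0.1068, 0.1379, 0.2070], E[r] = -1.7781, γ^t·E[r] = -0.609877, running G = -4.627232
t=4: π = [0.1602, 0.1717, 0.2168, 0.1066, 0.1379, 0.2069], E[r] = -1.7778, γ^t·E[r] = -0.426839, running G = -5.054071
t=5: π = [0.1601, 0.1717, 0.2169, 0.1065, 0.1379, 0.2069], E[r] = -1.7777, γ^t·E[r] = -0.298780, running G = -5.352851
t=6: π = [0.1601, 0.1716, 0.2169, 0.1065, 0.1379, 0.2069], E[r] = -1.7777, γ^t·E[r] = -0.209146, running G = -5.561997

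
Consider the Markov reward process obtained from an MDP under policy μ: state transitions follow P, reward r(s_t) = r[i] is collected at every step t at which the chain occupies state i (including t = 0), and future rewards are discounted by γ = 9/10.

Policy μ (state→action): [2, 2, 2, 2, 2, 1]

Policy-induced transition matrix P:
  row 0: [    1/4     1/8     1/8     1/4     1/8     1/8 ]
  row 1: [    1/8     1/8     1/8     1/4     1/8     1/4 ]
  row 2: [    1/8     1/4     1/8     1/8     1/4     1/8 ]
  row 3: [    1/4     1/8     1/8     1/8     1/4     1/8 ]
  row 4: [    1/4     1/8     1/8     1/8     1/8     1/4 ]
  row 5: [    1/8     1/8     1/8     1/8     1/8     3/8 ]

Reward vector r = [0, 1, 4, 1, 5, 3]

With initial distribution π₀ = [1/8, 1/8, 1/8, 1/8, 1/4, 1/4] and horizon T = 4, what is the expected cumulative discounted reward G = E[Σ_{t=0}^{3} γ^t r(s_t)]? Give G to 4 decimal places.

t=0: π = [0.1250, 0.1250, 0.1250, 0.1250, 0.2500, 0.2500], E[r] = 2.7500, γ^t·E[r] = 2.750000, running G = 2.750000
t=1: π = [0.1875, 0.1406, 0.1250, 0.1563, 0.1563, 0.2344], E[r] = 2.2813, γ^t·E[r] = 2.053125, running G = 4.803125
t=2: π = [0.1875, 0.1406, 0.1250, 0.1660, 0.1602, 0.2207], E[r] = 2.2695, γ^t·E[r] = 1.838320, running G = 6.641445
t=3: π = [0.1892, 0.1406, 0.1250, 0.1660, 0.1614, 0.2178], E[r] = 2.2668, γ^t·E[r] = 1.652531, running G = 8.293976

G = 8.2940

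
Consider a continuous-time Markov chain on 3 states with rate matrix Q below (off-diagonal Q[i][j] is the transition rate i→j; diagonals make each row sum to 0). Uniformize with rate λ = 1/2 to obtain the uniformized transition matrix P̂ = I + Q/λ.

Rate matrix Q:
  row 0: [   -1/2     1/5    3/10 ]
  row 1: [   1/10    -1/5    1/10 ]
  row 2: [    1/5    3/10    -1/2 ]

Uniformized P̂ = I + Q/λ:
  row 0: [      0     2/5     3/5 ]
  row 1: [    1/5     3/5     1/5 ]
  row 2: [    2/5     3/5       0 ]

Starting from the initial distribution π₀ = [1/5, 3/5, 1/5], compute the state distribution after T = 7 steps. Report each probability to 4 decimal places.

π = [0.2058, 0.5588, 0.2354]

t=0: π = [0.2000, 0.6000, 0.2000]
t=1: π = [0.2000, 0.5600, 0.2400]
t=2: π = [0.2080, 0.5600, 0.2320]
t=3: π = [0.2048, 0.5584, 0.2368]
t=4: π = [0.2064, 0.5590, 0.2346]
t=5: π = [0.2056, 0.5587, 0.2356]
t=6: π = [0.2060, 0.5589, 0.2351]
t=7: π = [0.2058, 0.5588, 0.2354]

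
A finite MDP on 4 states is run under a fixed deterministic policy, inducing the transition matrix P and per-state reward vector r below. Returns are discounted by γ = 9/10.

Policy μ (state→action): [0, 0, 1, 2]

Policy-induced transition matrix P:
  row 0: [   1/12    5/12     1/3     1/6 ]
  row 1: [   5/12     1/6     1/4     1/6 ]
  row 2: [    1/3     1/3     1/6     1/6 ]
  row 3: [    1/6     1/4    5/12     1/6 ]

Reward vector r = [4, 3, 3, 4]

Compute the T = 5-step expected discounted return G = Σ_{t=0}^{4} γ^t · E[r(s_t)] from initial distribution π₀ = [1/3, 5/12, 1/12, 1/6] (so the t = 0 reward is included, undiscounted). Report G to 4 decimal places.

G = 14.1122

t=0: π = [0.3333, 0.4167, 0.0833, 0.1667], E[r] = 3.5000, γ^t·E[r] = 3.500000, running G = 3.500000
t=1: π = [0.2569, 0.2778, 0.2986, 0.1667], E[r] = 3.4236, γ^t·E[r] = 3.081250, running G = 6.581250
t=2: π = [0.2645, 0.2946, 0.2743, 0.1667], E[r] = 3.4311, γ^t·E[r] = 2.779219, running G = 9.360469
t=3: π = [0.2640, 0.2924, 0.2770, 0.1667], E[r] = 3.4307, γ^t·E[r] = 2.500945, running G = 11.861414
t=4: π = [0.2639, 0.2927, 0.2767, 0.1667], E[r] = 3.4306, γ^t·E[r] = 2.250811, running G = 14.112225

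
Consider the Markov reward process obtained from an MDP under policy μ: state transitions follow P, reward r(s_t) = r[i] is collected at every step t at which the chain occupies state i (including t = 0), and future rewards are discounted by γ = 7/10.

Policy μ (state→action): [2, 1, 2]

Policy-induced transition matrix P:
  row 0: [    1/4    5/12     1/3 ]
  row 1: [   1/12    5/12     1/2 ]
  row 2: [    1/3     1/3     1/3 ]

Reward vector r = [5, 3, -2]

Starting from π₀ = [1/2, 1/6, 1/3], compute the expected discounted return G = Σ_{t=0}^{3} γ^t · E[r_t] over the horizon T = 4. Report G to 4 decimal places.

t=0: π = [0.5000, 0.1667, 0.3333], E[r] = 2.3333, γ^t·E[r] = 2.333333, running G = 2.333333
t=1: π = [0.2500, 0.3889, 0.3611], E[r] = 1.6944, γ^t·E[r] = 1.186111, running G = 3.519444
t=2: π = [0.2153, 0.3866, 0.3981], E[r] = 1.4398, γ^t·E[r] = 0.705509, running G = 4.224954
t=3: π = [0.2188, 0.3835, 0.3978], E[r] = 1.4487, γ^t·E[r] = 0.496900, running G = 4.721854

G = 4.7219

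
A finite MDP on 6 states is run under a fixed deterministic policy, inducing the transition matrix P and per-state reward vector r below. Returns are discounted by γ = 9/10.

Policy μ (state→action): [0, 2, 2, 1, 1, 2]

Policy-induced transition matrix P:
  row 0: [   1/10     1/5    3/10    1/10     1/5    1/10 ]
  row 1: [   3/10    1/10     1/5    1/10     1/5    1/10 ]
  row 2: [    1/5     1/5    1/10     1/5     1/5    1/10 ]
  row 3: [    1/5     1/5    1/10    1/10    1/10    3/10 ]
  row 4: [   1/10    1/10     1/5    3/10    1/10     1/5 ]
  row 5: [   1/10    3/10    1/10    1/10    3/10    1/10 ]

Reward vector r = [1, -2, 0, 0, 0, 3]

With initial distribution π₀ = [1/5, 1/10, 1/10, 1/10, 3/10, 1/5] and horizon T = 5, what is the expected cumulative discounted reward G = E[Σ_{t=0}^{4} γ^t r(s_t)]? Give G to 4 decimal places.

t=0: π = [0.2000, 0.1000, 0.1000, 0.1000, 0.3000, 0.2000], E[r] = 0.6000, γ^t·E[r] = 0.600000, running G = 0.600000
t=1: π = [0.1400, 0.1800, 0.1800, 0.1700, 0.1800, 0.1500], E[r] = 0.2300, γ^t·E[r] = 0.207000, running G = 0.807000
t=2: π = [0.1710, 0.1790, 0.1640, 0.1540, 0.1800, 0.1520], E[r] = 0.2690, γ^t·E[r] = 0.217890, running G = 1.024890
t=3: π = [0.1676, 0.1793, 0.1701, 0.1524, 0.1818, 0.1488], E[r] = 0.2554, γ^t·E[r] = 0.186187, running G = 1.211077
t=4: π = [0.1681, 0.1788, 0.1696, 0.1534, 0.1815, 0.1487], E[r] = 0.2566, γ^t·E[r] = 0.168322, running G = 1.379399

G = 1.3794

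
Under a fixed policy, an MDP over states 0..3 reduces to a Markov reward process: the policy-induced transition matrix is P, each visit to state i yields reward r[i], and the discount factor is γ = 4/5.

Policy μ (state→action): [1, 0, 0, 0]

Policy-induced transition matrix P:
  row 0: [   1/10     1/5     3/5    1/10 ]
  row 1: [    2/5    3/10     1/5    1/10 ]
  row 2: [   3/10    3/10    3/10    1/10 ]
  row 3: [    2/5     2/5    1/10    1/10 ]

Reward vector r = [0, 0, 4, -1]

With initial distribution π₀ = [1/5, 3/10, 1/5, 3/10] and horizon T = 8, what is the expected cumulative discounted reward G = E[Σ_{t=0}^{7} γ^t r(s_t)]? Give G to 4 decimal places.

G = 4.2448

t=0: π = [0.2000, 0.3000, 0.2000, 0.3000], E[r] = 0.5000, γ^t·E[r] = 0.500000, running G = 0.500000
t=1: π = [0.3200, 0.3100, 0.2700, 0.1000], E[r] = 0.9800, γ^t·E[r] = 0.784000, running G = 1.284000
t=2: π = [0.2770, 0.2780, 0.3450, 0.1000], E[r] = 1.2800, γ^t·E[r] = 0.819200, running G = 2.103200
t=3: π = [0.2824, 0.2823, 0.3353, 0.1000], E[r] = 1.2412, γ^t·E[r] = 0.635494, running G = 2.738694
t=4: π = [0.2818, 0.2818, 0.3365, 0.1000], E[r] = 1.2460, γ^t·E[r] = 0.510345, running G = 3.249040
t=5: π = [0.2818, 0.2818, 0.3363, 0.1000], E[r] = 1.2454, γ^t·E[r] = 0.408091, running G = 3.657131
t=6: π = [0.2818, 0.2818, 0.3364, 0.1000], E[r] = 1.2455, γ^t·E[r] = 0.326490, running G = 3.983621
t=7: π = [0.2818, 0.2818, 0.3364, 0.1000], E[r] = 1.2455, γ^t·E[r] = 0.261191, running G = 4.244812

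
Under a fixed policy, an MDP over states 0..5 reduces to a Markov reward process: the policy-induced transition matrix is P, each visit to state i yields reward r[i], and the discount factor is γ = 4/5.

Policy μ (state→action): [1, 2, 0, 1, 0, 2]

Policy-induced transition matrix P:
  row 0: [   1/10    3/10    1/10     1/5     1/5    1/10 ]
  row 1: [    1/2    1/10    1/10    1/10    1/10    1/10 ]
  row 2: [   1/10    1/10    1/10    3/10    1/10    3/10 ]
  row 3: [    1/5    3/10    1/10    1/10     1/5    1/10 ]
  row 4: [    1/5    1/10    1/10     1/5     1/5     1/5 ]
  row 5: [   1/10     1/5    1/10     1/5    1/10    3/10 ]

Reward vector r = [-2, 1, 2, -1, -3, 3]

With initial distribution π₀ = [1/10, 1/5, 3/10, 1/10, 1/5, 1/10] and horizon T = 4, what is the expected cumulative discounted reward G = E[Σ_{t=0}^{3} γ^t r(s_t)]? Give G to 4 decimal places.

G = -0.0179

t=0: π = [0.1000, 0.2000, 0.3000, 0.1000, 0.2000, 0.1000], E[r] = 0.2000, γ^t·E[r] = 0.200000, running G = 0.200000
t=1: π = [0.2100, 0.1500, 0.1000, 0.2000, 0.1400, 0.2000], E[r] = -0.0900, γ^t·E[r] = -0.072000, running G = 0.128000
t=2: π = [0.1940, 0.2020, 0.1000, 0.1750, 0.1550, 0.1740], E[r] = -0.1040, γ^t·E[r] = -0.066560, running G = 0.061440
t=3: π = [0.2138, 0.1912, 0.1000, 0.1723, 0.1524, 0.1703], E[r] = -0.1550, γ^t·E[r] = -0.079360, running G = -0.017920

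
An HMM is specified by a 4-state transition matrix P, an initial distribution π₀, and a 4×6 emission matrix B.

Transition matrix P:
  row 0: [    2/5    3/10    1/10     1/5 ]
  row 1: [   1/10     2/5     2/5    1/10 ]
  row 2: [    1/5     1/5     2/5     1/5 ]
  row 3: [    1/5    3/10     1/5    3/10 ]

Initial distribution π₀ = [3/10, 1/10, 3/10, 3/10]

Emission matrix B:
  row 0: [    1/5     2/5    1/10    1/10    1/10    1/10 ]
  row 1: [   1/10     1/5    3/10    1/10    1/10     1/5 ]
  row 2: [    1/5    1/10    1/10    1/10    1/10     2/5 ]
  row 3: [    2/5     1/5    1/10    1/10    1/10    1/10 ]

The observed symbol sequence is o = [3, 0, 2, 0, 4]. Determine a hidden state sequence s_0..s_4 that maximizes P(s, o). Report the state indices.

path = [3, 3, 1, 2, 2]

t=0: δ = [3.000e-02, 1.000e-02, 3.000e-02, 3.000e-02]  (obs o_0=3)
t=1: δ = [2.400e-03, 9.000e-04, 2.400e-03, 3.600e-03]  ψ = [0, 0, 2, 3]  (obs o_1=0)
t=2: δ = [9.600e-05, 3.240e-04, 9.600e-05, 1.080e-04]  ψ = [0, 3, 2, 3]  (obs o_2=2)
t=3: δ = [7.680e-06, 1.296e-05, 2.592e-05, 1.296e-05]  ψ = [0, 1, 1, 1]  (obs o_3=0)
t=4: δ = [5.184e-07, 5.184e-07, 1.037e-06, 5.184e-07]  ψ = [2, 1, 2, 2]  (obs o_4=4)
backtrack: best end state = 2; path = [3, 3, 1, 2, 2]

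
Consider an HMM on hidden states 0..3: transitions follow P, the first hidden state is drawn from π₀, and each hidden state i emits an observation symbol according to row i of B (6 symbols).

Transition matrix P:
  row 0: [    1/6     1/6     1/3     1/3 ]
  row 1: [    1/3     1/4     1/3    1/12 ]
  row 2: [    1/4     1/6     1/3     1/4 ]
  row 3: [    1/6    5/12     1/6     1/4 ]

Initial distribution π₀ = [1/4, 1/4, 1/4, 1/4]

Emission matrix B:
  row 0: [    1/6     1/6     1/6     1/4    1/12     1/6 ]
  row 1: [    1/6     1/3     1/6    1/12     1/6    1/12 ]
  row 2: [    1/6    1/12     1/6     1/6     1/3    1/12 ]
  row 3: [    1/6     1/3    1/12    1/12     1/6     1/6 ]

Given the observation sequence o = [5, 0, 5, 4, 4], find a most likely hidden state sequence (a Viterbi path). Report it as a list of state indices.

path = [3, 1, 0, 2, 2]

t=0: δ = [4.167e-02, 2.083e-02, 2.083e-02, 4.167e-02]  (obs o_0=5)
t=1: δ = [1.157e-03, 2.894e-03, 2.315e-03, 2.315e-03]  ψ = [0, 3, 0, 0]  (obs o_1=0)
t=2: δ = [1.608e-04, 8.038e-05, 8.038e-05, 9.645e-05]  ψ = [1, 3, 1, 2]  (obs o_2=5)
t=3: δ = [2.233e-06, 6.698e-06, 1.786e-05, 8.931e-06]  ψ = [0, 3, 0, 0]  (obs o_3=4)
t=4: δ = [3.721e-07, 6.202e-07, 1.985e-06, 7.442e-07]  ψ = [2, 3, 2, 2]  (obs o_4=4)
backtrack: best end state = 2; path = [3, 1, 0, 2, 2]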